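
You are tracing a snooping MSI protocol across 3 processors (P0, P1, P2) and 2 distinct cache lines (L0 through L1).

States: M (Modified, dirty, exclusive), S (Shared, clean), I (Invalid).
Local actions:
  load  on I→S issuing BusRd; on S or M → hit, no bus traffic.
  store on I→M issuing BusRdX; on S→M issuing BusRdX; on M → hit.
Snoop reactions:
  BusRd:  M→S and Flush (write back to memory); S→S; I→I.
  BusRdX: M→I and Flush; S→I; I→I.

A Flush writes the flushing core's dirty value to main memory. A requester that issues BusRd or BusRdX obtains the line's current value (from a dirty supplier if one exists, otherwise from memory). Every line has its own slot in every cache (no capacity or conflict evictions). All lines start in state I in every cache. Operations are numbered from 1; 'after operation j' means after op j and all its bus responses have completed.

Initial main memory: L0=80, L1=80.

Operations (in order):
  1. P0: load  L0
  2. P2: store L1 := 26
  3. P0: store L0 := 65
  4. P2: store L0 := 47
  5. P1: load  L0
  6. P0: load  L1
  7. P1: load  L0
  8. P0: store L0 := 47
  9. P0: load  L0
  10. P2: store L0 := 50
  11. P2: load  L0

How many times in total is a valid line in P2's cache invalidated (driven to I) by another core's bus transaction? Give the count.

invalidations = 1

[1] P0: load  L0 | P0:S(80), P1:I, P2:I | bus: BusRd
[2] P2: store L1 := 26 | P0:I, P1:I, P2:M(26) | bus: BusRdX
[3] P0: store L0 := 65 | P0:M(65), P1:I, P2:I | bus: BusRdX
[4] P2: store L0 := 47 | P0:I, P1:I, P2:M(47) | bus: BusRdX,Flush
[5] P1: load  L0 | P0:I, P1:S(47), P2:S(47) | bus: BusRd,Flush
[6] P0: load  L1 | P0:S(26), P1:I, P2:S(26) | bus: BusRd,Flush
[7] P1: load  L0 | P0:I, P1:S(47), P2:S(47) | bus: none
[8] P0: store L0 := 47 | P0:M(47), P1:I, P2:I | bus: BusRdX
[9] P0: load  L0 | P0:M(47), P1:I, P2:I | bus: none
[10] P2: store L0 := 50 | P0:I, P1:I, P2:M(50) | bus: BusRdX,Flush
[11] P2: load  L0 | P0:I, P1:I, P2:M(50) | bus: none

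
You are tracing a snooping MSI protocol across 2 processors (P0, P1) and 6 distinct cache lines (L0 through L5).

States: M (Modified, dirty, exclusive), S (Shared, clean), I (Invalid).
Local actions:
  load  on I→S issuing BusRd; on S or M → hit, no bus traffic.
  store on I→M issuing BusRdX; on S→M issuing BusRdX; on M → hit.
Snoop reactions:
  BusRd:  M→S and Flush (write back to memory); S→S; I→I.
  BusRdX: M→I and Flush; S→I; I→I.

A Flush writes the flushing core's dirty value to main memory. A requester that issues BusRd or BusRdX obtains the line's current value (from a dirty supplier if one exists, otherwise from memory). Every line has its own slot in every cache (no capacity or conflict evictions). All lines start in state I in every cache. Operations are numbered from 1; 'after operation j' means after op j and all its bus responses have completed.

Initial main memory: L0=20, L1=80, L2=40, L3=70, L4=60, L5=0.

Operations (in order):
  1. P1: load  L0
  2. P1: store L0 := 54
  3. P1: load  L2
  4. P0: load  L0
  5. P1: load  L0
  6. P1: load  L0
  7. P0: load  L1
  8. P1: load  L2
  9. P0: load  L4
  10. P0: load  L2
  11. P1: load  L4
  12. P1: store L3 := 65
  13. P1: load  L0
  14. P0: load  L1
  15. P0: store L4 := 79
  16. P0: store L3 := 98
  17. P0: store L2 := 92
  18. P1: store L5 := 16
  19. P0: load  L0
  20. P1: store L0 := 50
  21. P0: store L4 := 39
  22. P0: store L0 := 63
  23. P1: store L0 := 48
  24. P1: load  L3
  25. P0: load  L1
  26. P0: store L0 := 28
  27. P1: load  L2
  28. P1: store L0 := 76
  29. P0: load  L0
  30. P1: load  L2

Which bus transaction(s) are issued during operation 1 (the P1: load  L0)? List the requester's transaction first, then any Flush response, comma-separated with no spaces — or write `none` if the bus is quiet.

[1] P1: load  L0 | P0:I, P1:S(20) | bus: BusRd
[2] P1: store L0 := 54 | P0:I, P1:M(54) | bus: BusRdX
[3] P1: load  L2 | P0:I, P1:S(40) | bus: BusRd
[4] P0: load  L0 | P0:S(54), P1:S(54) | bus: BusRd,Flush
[5] P1: load  L0 | P0:S(54), P1:S(54) | bus: none
[6] P1: load  L0 | P0:S(54), P1:S(54) | bus: none
[7] P0: load  L1 | P0:S(80), P1:I | bus: BusRd
[8] P1: load  L2 | P0:I, P1:S(40) | bus: none
[9] P0: load  L4 | P0:S(60), P1:I | bus: BusRd
[10] P0: load  L2 | P0:S(40), P1:S(40) | bus: BusRd
[11] P1: load  L4 | P0:S(60), P1:S(60) | bus: BusRd
[12] P1: store L3 := 65 | P0:I, P1:M(65) | bus: BusRdX
[13] P1: load  L0 | P0:S(54), P1:S(54) | bus: none
[14] P0: load  L1 | P0:S(80), P1:I | bus: none
[15] P0: store L4 := 79 | P0:M(79), P1:I | bus: BusRdX
[16] P0: store L3 := 98 | P0:M(98), P1:I | bus: BusRdX,Flush
[17] P0: store L2 := 92 | P0:M(92), P1:I | bus: BusRdX
[18] P1: store L5 := 16 | P0:I, P1:M(16) | bus: BusRdX
[19] P0: load  L0 | P0:S(54), P1:S(54) | bus: none
[20] P1: store L0 := 50 | P0:I, P1:M(50) | bus: BusRdX
[21] P0: store L4 := 39 | P0:M(39), P1:I | bus: none
[22] P0: store L0 := 63 | P0:M(63), P1:I | bus: BusRdX,Flush
[23] P1: store L0 := 48 | P0:I, P1:M(48) | bus: BusRdX,Flush
[24] P1: load  L3 | P0:S(98), P1:S(98) | bus: BusRd,Flush
[25] P0: load  L1 | P0:S(80), P1:I | bus: none
[26] P0: store L0 := 28 | P0:M(28), P1:I | bus: BusRdX,Flush
[27] P1: load  L2 | P0:S(92), P1:S(92) | bus: BusRd,Flush
[28] P1: store L0 := 76 | P0:I, P1:M(76) | bus: BusRdX,Flush
[29] P0: load  L0 | P0:S(76), P1:S(76) | bus: BusRd,Flush
[30] P1: load  L2 | P0:S(92), P1:S(92) | bus: none

bus = BusRd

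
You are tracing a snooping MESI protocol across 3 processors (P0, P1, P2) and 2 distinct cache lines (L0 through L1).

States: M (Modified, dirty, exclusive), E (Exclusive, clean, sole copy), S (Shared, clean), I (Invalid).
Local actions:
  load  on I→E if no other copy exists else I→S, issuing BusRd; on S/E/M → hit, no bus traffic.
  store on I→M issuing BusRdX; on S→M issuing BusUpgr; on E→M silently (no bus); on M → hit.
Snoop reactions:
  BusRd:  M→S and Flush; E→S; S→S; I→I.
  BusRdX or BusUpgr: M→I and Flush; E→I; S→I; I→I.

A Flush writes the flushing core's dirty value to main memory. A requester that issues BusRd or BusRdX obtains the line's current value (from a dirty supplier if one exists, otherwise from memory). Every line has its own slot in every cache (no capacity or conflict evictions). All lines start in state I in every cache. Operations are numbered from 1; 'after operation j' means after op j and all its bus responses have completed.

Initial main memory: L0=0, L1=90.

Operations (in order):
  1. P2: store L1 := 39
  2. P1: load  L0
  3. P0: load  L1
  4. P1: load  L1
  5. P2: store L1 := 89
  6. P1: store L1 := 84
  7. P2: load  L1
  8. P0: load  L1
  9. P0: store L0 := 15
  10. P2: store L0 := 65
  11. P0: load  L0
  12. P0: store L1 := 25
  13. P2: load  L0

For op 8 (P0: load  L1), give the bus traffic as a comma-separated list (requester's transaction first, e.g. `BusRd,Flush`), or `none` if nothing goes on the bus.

bus = BusRd

[1] P2: store L1 := 39 | P0:I, P1:I, P2:M(39) | bus: BusRdX
[2] P1: load  L0 | P0:I, P1:E(0), P2:I | bus: BusRd
[3] P0: load  L1 | P0:S(39), P1:I, P2:S(39) | bus: BusRd,Flush
[4] P1: load  L1 | P0:S(39), P1:S(39), P2:S(39) | bus: BusRd
[5] P2: store L1 := 89 | P0:I, P1:I, P2:M(89) | bus: BusUpgr
[6] P1: store L1 := 84 | P0:I, P1:M(84), P2:I | bus: BusRdX,Flush
[7] P2: load  L1 | P0:I, P1:S(84), P2:S(84) | bus: BusRd,Flush
[8] P0: load  L1 | P0:S(84), P1:S(84), P2:S(84) | bus: BusRd
[9] P0: store L0 := 15 | P0:M(15), P1:I, P2:I | bus: BusRdX
[10] P2: store L0 := 65 | P0:I, P1:I, P2:M(65) | bus: BusRdX,Flush
[11] P0: load  L0 | P0:S(65), P1:I, P2:S(65) | bus: BusRd,Flush
[12] P0: store L1 := 25 | P0:M(25), P1:I, P2:I | bus: BusUpgr
[13] P2: load  L0 | P0:S(65), P1:I, P2:S(65) | bus: none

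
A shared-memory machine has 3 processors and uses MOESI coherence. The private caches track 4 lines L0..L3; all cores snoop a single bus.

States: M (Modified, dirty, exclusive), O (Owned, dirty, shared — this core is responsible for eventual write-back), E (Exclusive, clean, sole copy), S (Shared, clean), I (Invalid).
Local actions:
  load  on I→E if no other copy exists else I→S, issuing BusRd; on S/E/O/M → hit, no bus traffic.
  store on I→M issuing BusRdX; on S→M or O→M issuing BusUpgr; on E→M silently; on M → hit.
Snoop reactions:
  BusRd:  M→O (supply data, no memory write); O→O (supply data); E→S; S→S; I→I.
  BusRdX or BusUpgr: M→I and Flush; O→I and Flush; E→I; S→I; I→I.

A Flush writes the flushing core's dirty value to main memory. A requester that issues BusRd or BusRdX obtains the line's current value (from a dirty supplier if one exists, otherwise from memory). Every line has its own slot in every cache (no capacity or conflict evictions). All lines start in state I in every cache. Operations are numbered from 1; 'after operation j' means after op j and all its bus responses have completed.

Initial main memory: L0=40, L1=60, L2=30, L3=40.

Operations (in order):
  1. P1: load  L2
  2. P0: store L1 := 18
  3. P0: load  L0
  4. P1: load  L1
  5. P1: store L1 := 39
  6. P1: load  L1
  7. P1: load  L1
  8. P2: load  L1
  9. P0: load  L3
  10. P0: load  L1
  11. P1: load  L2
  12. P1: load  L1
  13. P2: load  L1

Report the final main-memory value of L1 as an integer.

memory[L1] = 18

step 1: P1: load  L2  ⟶  IEI  (L2)  txn=BusRd  M[L2]=30
step 2: P0: store L1 := 18  ⟶  MII  (L1)  txn=BusRdX  M[L1]=60
step 3: P0: load  L0  ⟶  EII  (L0)  txn=BusRd  M[L0]=40
step 4: P1: load  L1  ⟶  OSI  (L1)  txn=BusRd  M[L1]=60
step 5: P1: store L1 := 39  ⟶  IMI  (L1)  txn=BusUpgr+Flush  M[L1]=18
step 6: P1: load  L1  ⟶  IMI  (L1)  txn=∅  M[L1]=18
step 7: P1: load  L1  ⟶  IMI  (L1)  txn=∅  M[L1]=18
step 8: P2: load  L1  ⟶  IOS  (L1)  txn=BusRd  M[L1]=18
step 9: P0: load  L3  ⟶  EII  (L3)  txn=BusRd  M[L3]=40
step 10: P0: load  L1  ⟶  SOS  (L1)  txn=BusRd  M[L1]=18
step 11: P1: load  L2  ⟶  IEI  (L2)  txn=∅  M[L2]=30
step 12: P1: load  L1  ⟶  SOS  (L1)  txn=∅  M[L1]=18
step 13: P2: load  L1  ⟶  SOS  (L1)  txn=∅  M[L1]=18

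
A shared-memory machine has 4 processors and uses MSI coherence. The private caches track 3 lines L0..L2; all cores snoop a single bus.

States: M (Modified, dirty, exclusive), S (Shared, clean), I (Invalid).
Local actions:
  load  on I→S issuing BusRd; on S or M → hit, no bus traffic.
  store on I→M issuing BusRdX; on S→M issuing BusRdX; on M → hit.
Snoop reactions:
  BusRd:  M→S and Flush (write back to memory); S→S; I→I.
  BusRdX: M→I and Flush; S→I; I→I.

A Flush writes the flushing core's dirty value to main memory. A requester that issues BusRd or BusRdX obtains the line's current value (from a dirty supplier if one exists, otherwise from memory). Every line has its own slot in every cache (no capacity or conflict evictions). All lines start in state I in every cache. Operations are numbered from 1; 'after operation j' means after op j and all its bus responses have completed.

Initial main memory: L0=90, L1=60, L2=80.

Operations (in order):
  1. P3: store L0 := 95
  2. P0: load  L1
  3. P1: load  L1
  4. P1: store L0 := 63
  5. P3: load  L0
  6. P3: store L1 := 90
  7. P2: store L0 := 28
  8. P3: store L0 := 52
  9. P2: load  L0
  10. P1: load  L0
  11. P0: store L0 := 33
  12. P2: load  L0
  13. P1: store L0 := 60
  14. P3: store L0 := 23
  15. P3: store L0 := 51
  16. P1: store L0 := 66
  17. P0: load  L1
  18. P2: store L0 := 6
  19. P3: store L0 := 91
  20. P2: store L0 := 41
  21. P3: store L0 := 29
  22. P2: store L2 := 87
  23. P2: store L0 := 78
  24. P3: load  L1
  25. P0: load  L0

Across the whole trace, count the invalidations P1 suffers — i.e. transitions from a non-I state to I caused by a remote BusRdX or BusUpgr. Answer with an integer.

invalidations = 5

[1] P3: store L0 := 95 | P0:I, P1:I, P2:I, P3:M(95) | bus: BusRdX
[2] P0: load  L1 | P0:S(60), P1:I, P2:I, P3:I | bus: BusRd
[3] P1: load  L1 | P0:S(60), P1:S(60), P2:I, P3:I | bus: BusRd
[4] P1: store L0 := 63 | P0:I, P1:M(63), P2:I, P3:I | bus: BusRdX,Flush
[5] P3: load  L0 | P0:I, P1:S(63), P2:I, P3:S(63) | bus: BusRd,Flush
[6] P3: store L1 := 90 | P0:I, P1:I, P2:I, P3:M(90) | bus: BusRdX
[7] P2: store L0 := 28 | P0:I, P1:I, P2:M(28), P3:I | bus: BusRdX
[8] P3: store L0 := 52 | P0:I, P1:I, P2:I, P3:M(52) | bus: BusRdX,Flush
[9] P2: load  L0 | P0:I, P1:I, P2:S(52), P3:S(52) | bus: BusRd,Flush
[10] P1: load  L0 | P0:I, P1:S(52), P2:S(52), P3:S(52) | bus: BusRd
[11] P0: store L0 := 33 | P0:M(33), P1:I, P2:I, P3:I | bus: BusRdX
[12] P2: load  L0 | P0:S(33), P1:I, P2:S(33), P3:I | bus: BusRd,Flush
[13] P1: store L0 := 60 | P0:I, P1:M(60), P2:I, P3:I | bus: BusRdX
[14] P3: store L0 := 23 | P0:I, P1:I, P2:I, P3:M(23) | bus: BusRdX,Flush
[15] P3: store L0 := 51 | P0:I, P1:I, P2:I, P3:M(51) | bus: none
[16] P1: store L0 := 66 | P0:I, P1:M(66), P2:I, P3:I | bus: BusRdX,Flush
[17] P0: load  L1 | P0:S(90), P1:I, P2:I, P3:S(90) | bus: BusRd,Flush
[18] P2: store L0 := 6 | P0:I, P1:I, P2:M(6), P3:I | bus: BusRdX,Flush
[19] P3: store L0 := 91 | P0:I, P1:I, P2:I, P3:M(91) | bus: BusRdX,Flush
[20] P2: store L0 := 41 | P0:I, P1:I, P2:M(41), P3:I | bus: BusRdX,Flush
[21] P3: store L0 := 29 | P0:I, P1:I, P2:I, P3:M(29) | bus: BusRdX,Flush
[22] P2: store L2 := 87 | P0:I, P1:I, P2:M(87), P3:I | bus: BusRdX
[23] P2: store L0 := 78 | P0:I, P1:I, P2:M(78), P3:I | bus: BusRdX,Flush
[24] P3: load  L1 | P0:S(90), P1:I, P2:I, P3:S(90) | bus: none
[25] P0: load  L0 | P0:S(78), P1:I, P2:S(78), P3:I | bus: BusRd,Flush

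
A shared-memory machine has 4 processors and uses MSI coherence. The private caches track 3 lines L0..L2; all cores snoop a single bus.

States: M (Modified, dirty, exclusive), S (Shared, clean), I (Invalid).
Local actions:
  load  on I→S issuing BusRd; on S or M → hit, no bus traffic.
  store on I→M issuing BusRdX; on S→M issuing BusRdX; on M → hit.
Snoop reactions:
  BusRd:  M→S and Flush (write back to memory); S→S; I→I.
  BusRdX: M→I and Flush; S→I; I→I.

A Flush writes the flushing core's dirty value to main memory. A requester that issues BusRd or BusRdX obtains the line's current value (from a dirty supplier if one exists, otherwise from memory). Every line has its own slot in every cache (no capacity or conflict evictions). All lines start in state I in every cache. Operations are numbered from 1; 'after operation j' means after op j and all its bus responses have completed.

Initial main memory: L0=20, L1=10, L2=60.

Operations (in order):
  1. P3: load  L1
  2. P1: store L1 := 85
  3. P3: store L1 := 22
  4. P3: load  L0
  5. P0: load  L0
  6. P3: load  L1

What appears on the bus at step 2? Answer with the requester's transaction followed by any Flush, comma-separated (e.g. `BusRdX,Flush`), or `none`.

bus = BusRdX

[1] P3: load  L1 | P0:I, P1:I, P2:I, P3:S(10) | bus: BusRd
[2] P1: store L1 := 85 | P0:I, P1:M(85), P2:I, P3:I | bus: BusRdX
[3] P3: store L1 := 22 | P0:I, P1:I, P2:I, P3:M(22) | bus: BusRdX,Flush
[4] P3: load  L0 | P0:I, P1:I, P2:I, P3:S(20) | bus: BusRd
[5] P0: load  L0 | P0:S(20), P1:I, P2:I, P3:S(20) | bus: BusRd
[6] P3: load  L1 | P0:I, P1:I, P2:I, P3:M(22) | bus: none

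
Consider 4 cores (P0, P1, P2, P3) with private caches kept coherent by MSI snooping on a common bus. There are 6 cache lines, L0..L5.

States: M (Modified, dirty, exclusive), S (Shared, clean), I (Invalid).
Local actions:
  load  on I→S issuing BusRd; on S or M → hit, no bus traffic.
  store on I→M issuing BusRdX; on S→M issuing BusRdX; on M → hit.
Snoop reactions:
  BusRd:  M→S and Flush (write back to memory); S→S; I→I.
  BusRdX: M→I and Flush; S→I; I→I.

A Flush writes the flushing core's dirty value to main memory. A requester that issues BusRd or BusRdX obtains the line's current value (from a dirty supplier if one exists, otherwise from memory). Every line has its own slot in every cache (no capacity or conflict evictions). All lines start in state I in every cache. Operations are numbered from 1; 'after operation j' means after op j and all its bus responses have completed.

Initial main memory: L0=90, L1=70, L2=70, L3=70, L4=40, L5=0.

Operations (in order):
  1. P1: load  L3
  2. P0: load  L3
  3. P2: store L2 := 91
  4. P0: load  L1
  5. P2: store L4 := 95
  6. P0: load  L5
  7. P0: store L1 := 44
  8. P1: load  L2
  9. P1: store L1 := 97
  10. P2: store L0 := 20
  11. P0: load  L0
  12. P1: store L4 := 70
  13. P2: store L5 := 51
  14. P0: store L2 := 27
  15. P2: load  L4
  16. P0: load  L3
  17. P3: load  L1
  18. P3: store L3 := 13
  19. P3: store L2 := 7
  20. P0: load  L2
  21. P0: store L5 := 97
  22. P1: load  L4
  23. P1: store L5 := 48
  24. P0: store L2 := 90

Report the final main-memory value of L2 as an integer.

step 1: P1: load  L3  ⟶  ISII  (L3)  txn=BusRd  M[L3]=70
step 2: P0: load  L3  ⟶  SSII  (L3)  txn=BusRd  M[L3]=70
step 3: P2: store L2 := 91  ⟶  IIMI  (L2)  txn=BusRdX  M[L2]=70
step 4: P0: load  L1  ⟶  SIII  (L1)  txn=BusRd  M[L1]=70
step 5: P2: store L4 := 95  ⟶  IIMI  (L4)  txn=BusRdX  M[L4]=40
step 6: P0: load  L5  ⟶  SIII  (L5)  txn=BusRd  M[L5]=0
step 7: P0: store L1 := 44  ⟶  MIII  (L1)  txn=BusRdX  M[L1]=70
step 8: P1: load  L2  ⟶  ISSI  (L2)  txn=BusRd+Flush  M[L2]=91
step 9: P1: store L1 := 97  ⟶  IMII  (L1)  txn=BusRdX+Flush  M[L1]=44
step 10: P2: store L0 := 20  ⟶  IIMI  (L0)  txn=BusRdX  M[L0]=90
step 11: P0: load  L0  ⟶  SISI  (L0)  txn=BusRd+Flush  M[L0]=20
step 12: P1: store L4 := 70  ⟶  IMII  (L4)  txn=BusRdX+Flush  M[L4]=95
step 13: P2: store L5 := 51  ⟶  IIMI  (L5)  txn=BusRdX  M[L5]=0
step 14: P0: store L2 := 27  ⟶  MIII  (L2)  txn=BusRdX  M[L2]=91
step 15: P2: load  L4  ⟶  ISSI  (L4)  txn=BusRd+Flush  M[L4]=70
step 16: P0: load  L3  ⟶  SSII  (L3)  txn=∅  M[L3]=70
step 17: P3: load  L1  ⟶  ISIS  (L1)  txn=BusRd+Flush  M[L1]=97
step 18: P3: store L3 := 13  ⟶  IIIM  (L3)  txn=BusRdX  M[L3]=70
step 19: P3: store L2 := 7  ⟶  IIIM  (L2)  txn=BusRdX+Flush  M[L2]=27
step 20: P0: load  L2  ⟶  SIIS  (L2)  txn=BusRd+Flush  M[L2]=7
step 21: P0: store L5 := 97  ⟶  MIII  (L5)  txn=BusRdX+Flush  M[L5]=51
step 22: P1: load  L4  ⟶  ISSI  (L4)  txn=∅  M[L4]=70
step 23: P1: store L5 := 48  ⟶  IMII  (L5)  txn=BusRdX+Flush  M[L5]=97
step 24: P0: store L2 := 90  ⟶  MIII  (L2)  txn=BusRdX  M[L2]=7

memory[L2] = 7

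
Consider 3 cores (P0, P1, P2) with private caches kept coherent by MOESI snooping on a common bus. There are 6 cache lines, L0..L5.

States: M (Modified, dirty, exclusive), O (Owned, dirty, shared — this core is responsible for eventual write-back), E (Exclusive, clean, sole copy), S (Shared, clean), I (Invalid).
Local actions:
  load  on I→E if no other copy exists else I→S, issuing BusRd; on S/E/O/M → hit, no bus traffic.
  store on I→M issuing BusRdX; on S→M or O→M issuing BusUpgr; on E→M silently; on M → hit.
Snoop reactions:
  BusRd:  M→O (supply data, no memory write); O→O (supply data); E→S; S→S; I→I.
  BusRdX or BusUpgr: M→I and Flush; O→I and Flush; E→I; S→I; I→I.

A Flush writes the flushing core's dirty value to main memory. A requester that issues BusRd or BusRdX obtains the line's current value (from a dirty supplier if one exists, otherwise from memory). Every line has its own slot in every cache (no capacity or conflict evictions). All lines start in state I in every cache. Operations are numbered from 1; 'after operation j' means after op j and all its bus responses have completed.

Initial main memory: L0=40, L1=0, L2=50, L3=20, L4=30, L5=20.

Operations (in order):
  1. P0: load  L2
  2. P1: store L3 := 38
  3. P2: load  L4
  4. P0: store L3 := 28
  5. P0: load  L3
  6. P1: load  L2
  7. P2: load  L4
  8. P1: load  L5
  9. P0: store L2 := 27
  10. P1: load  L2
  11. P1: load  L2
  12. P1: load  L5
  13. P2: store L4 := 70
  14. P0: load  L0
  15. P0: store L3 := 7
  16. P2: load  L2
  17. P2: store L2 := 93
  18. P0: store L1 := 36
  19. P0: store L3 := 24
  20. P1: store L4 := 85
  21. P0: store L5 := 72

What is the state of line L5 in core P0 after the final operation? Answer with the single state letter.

step 1: P0: load  L2  ⟶  EII  (L2)  txn=BusRd  M[L2]=50
step 2: P1: store L3 := 38  ⟶  IMI  (L3)  txn=BusRdX  M[L3]=20
step 3: P2: load  L4  ⟶  IIE  (L4)  txn=BusRd  M[L4]=30
step 4: P0: store L3 := 28  ⟶  MII  (L3)  txn=BusRdX+Flush  M[L3]=38
step 5: P0: load  L3  ⟶  MII  (L3)  txn=∅  M[L3]=38
step 6: P1: load  L2  ⟶  SSI  (L2)  txn=BusRd  M[L2]=50
step 7: P2: load  L4  ⟶  IIE  (L4)  txn=∅  M[L4]=30
step 8: P1: load  L5  ⟶  IEI  (L5)  txn=BusRd  M[L5]=20
step 9: P0: store L2 := 27  ⟶  MII  (L2)  txn=BusUpgr  M[L2]=50
step 10: P1: load  L2  ⟶  OSI  (L2)  txn=BusRd  M[L2]=50
step 11: P1: load  L2  ⟶  OSI  (L2)  txn=∅  M[L2]=50
step 12: P1: load  L5  ⟶  IEI  (L5)  txn=∅  M[L5]=20
step 13: P2: store L4 := 70  ⟶  IIM  (L4)  txn=∅  M[L4]=30
step 14: P0: load  L0  ⟶  EII  (L0)  txn=BusRd  M[L0]=40
step 15: P0: store L3 := 7  ⟶  MII  (L3)  txn=∅  M[L3]=38
step 16: P2: load  L2  ⟶  OSS  (L2)  txn=BusRd  M[L2]=50
step 17: P2: store L2 := 93  ⟶  IIM  (L2)  txn=BusUpgr+Flush  M[L2]=27
step 18: P0: store L1 := 36  ⟶  MII  (L1)  txn=BusRdX  M[L1]=0
step 19: P0: store L3 := 24  ⟶  MII  (L3)  txn=∅  M[L3]=38
step 20: P1: store L4 := 85  ⟶  IMI  (L4)  txn=BusRdX+Flush  M[L4]=70
step 21: P0: store L5 := 72  ⟶  MII  (L5)  txn=BusRdX  M[L5]=20

state = M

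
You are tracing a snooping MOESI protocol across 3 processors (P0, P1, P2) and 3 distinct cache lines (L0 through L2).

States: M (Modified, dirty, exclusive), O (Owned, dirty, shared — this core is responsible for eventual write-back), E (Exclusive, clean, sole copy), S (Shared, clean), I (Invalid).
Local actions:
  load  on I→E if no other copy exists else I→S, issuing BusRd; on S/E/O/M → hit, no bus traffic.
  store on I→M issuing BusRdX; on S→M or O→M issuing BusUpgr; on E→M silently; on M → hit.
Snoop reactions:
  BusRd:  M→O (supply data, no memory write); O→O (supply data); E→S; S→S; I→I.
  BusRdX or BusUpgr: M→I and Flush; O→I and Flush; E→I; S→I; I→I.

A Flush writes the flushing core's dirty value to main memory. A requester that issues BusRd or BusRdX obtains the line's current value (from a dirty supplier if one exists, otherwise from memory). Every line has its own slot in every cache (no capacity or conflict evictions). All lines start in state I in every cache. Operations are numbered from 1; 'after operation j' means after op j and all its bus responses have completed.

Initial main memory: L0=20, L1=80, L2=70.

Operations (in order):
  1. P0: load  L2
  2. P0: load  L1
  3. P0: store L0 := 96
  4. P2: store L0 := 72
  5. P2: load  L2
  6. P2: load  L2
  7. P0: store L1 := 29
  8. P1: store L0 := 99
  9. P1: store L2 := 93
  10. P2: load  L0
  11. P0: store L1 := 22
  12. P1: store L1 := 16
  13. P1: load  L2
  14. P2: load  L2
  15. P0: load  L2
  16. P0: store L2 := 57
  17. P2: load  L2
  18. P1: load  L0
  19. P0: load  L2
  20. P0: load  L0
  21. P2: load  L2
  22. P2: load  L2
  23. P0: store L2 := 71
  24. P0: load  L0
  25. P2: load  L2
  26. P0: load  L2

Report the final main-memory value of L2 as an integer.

memory[L2] = 93

  op1 P0: load  L2 → E/I/I on L2; bus BusRd; mem=70
  op2 P0: load  L1 → E/I/I on L1; bus BusRd; mem=80
  op3 P0: store L0 := 96 → M/I/I on L0; bus BusRdX; mem=20
  op4 P2: store L0 := 72 → I/I/M on L0; bus BusRdX Flush; mem=96
  op5 P2: load  L2 → S/I/S on L2; bus BusRd; mem=70
  op6 P2: load  L2 → S/I/S on L2; bus (none); mem=70
  op7 P0: store L1 := 29 → M/I/I on L1; bus (none); mem=80
  op8 P1: store L0 := 99 → I/M/I on L0; bus BusRdX Flush; mem=72
  op9 P1: store L2 := 93 → I/M/I on L2; bus BusRdX; mem=70
  op10 P2: load  L0 → I/O/S on L0; bus BusRd; mem=72
  op11 P0: store L1 := 22 → M/I/I on L1; bus (none); mem=80
  op12 P1: store L1 := 16 → I/M/I on L1; bus BusRdX Flush; mem=22
  op13 P1: load  L2 → I/M/I on L2; bus (none); mem=70
  op14 P2: load  L2 → I/O/S on L2; bus BusRd; mem=70
  op15 P0: load  L2 → S/O/S on L2; bus BusRd; mem=70
  op16 P0: store L2 := 57 → M/I/I on L2; bus BusUpgr Flush; mem=93
  op17 P2: load  L2 → O/I/S on L2; bus BusRd; mem=93
  op18 P1: load  L0 → I/O/S on L0; bus (none); mem=72
  op19 P0: load  L2 → O/I/S on L2; bus (none); mem=93
  op20 P0: load  L0 → S/O/S on L0; bus BusRd; mem=72
  op21 P2: load  L2 → O/I/S on L2; bus (none); mem=93
  op22 P2: load  L2 → O/I/S on L2; bus (none); mem=93
  op23 P0: store L2 := 71 → M/I/I on L2; bus BusUpgr; mem=93
  op24 P0: load  L0 → S/O/S on L0; bus (none); mem=72
  op25 P2: load  L2 → O/I/S on L2; bus BusRd; mem=93
  op26 P0: load  L2 → O/I/S on L2; bus (none); mem=93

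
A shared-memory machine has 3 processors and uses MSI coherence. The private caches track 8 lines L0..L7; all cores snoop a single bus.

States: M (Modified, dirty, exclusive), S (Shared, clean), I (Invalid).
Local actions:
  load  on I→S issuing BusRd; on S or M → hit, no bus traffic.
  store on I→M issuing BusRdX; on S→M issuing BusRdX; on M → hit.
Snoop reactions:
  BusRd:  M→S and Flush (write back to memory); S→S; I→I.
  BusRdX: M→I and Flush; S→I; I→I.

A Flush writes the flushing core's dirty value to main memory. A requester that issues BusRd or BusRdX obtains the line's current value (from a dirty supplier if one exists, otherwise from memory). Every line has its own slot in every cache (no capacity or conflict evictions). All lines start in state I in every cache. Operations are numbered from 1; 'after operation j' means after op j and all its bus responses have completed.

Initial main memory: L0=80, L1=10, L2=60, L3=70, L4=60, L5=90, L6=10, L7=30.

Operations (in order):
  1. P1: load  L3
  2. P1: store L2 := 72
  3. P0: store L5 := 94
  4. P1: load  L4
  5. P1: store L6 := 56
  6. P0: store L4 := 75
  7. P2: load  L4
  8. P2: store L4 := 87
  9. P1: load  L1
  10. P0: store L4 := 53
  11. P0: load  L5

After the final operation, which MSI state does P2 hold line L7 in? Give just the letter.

1. P1: load  L3  bus=[BusRd]  L3: P0=I P1=S P2=I  mem[L3]=70
2. P1: store L2 := 72  bus=[BusRdX]  L2: P0=I P1=M P2=I  mem[L2]=60
3. P0: store L5 := 94  bus=[BusRdX]  L5: P0=M P1=I P2=I  mem[L5]=90
4. P1: load  L4  bus=[BusRd]  L4: P0=I P1=S P2=I  mem[L4]=60
5. P1: store L6 := 56  bus=[BusRdX]  L6: P0=I P1=M P2=I  mem[L6]=10
6. P0: store L4 := 75  bus=[BusRdX]  L4: P0=M P1=I P2=I  mem[L4]=60
7. P2: load  L4  bus=[BusRd,Flush]  L4: P0=S P1=I P2=S  mem[L4]=75
8. P2: store L4 := 87  bus=[BusRdX]  L4: P0=I P1=I P2=M  mem[L4]=75
9. P1: load  L1  bus=[BusRd]  L1: P0=I P1=S P2=I  mem[L1]=10
10. P0: store L4 := 53  bus=[BusRdX,Flush]  L4: P0=M P1=I P2=I  mem[L4]=87
11. P0: load  L5  bus=[-]  L5: P0=M P1=I P2=I  mem[L5]=90

state = I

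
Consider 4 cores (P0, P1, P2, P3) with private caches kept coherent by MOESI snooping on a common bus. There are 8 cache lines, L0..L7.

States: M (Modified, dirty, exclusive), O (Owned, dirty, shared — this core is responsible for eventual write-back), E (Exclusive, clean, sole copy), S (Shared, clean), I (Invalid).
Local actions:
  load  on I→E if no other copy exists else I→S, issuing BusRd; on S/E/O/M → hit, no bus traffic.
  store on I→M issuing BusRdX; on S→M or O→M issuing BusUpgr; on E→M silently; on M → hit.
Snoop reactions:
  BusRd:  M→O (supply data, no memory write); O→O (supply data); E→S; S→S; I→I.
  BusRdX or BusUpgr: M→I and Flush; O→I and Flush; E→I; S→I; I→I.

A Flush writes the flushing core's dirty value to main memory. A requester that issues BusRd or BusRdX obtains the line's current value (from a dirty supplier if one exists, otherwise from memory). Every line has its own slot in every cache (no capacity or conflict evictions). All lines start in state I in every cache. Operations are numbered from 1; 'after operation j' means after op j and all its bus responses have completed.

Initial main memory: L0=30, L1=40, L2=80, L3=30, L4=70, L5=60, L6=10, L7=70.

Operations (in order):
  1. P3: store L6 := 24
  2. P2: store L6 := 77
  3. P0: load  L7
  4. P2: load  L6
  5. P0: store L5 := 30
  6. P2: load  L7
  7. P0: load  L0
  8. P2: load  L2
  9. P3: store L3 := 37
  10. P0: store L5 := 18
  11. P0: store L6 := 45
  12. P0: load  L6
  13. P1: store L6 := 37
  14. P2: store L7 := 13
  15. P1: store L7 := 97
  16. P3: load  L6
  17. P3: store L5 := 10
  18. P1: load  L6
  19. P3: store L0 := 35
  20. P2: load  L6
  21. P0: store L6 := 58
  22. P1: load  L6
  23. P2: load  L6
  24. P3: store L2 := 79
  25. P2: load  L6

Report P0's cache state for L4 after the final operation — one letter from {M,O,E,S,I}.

1. P3: store L6 := 24  bus=[BusRdX]  L6: P0=I P1=I P2=I P3=M  mem[L6]=10
2. P2: store L6 := 77  bus=[BusRdX,Flush]  L6: P0=I P1=I P2=M P3=I  mem[L6]=24
3. P0: load  L7  bus=[BusRd]  L7: P0=E P1=I P2=I P3=I  mem[L7]=70
4. P2: load  L6  bus=[-]  L6: P0=I P1=I P2=M P3=I  mem[L6]=24
5. P0: store L5 := 30  bus=[BusRdX]  L5: P0=M P1=I P2=I P3=I  mem[L5]=60
6. P2: load  L7  bus=[BusRd]  L7: P0=S P1=I P2=S P3=I  mem[L7]=70
7. P0: load  L0  bus=[BusRd]  L0: P0=E P1=I P2=I P3=I  mem[L0]=30
8. P2: load  L2  bus=[BusRd]  L2: P0=I P1=I P2=E P3=I  mem[L2]=80
9. P3: store L3 := 37  bus=[BusRdX]  L3: P0=I P1=I P2=I P3=M  mem[L3]=30
10. P0: store L5 := 18  bus=[-]  L5: P0=M P1=I P2=I P3=I  mem[L5]=60
11. P0: store L6 := 45  bus=[BusRdX,Flush]  L6: P0=M P1=I P2=I P3=I  mem[L6]=77
12. P0: load  L6  bus=[-]  L6: P0=M P1=I P2=I P3=I  mem[L6]=77
13. P1: store L6 := 37  bus=[BusRdX,Flush]  L6: P0=I P1=M P2=I P3=I  mem[L6]=45
14. P2: store L7 := 13  bus=[BusUpgr]  L7: P0=I P1=I P2=M P3=I  mem[L7]=70
15. P1: store L7 := 97  bus=[BusRdX,Flush]  L7: P0=I P1=M P2=I P3=I  mem[L7]=13
16. P3: load  L6  bus=[BusRd]  L6: P0=I P1=O P2=I P3=S  mem[L6]=45
17. P3: store L5 := 10  bus=[BusRdX,Flush]  L5: P0=I P1=I P2=I P3=M  mem[L5]=18
18. P1: load  L6  bus=[-]  L6: P0=I P1=O P2=I P3=S  mem[L6]=45
19. P3: store L0 := 35  bus=[BusRdX]  L0: P0=I P1=I P2=I P3=M  mem[L0]=30
20. P2: load  L6  bus=[BusRd]  L6: P0=I P1=O P2=S P3=S  mem[L6]=45
21. P0: store L6 := 58  bus=[BusRdX,Flush]  L6: P0=M P1=I P2=I P3=I  mem[L6]=37
22. P1: load  L6  bus=[BusRd]  L6: P0=O P1=S P2=I P3=I  mem[L6]=37
23. P2: load  L6  bus=[BusRd]  L6: P0=O P1=S P2=S P3=I  mem[L6]=37
24. P3: store L2 := 79  bus=[BusRdX]  L2: P0=I P1=I P2=I P3=M  mem[L2]=80
25. P2: load  L6  bus=[-]  L6: P0=O P1=S P2=S P3=I  mem[L6]=37

state = I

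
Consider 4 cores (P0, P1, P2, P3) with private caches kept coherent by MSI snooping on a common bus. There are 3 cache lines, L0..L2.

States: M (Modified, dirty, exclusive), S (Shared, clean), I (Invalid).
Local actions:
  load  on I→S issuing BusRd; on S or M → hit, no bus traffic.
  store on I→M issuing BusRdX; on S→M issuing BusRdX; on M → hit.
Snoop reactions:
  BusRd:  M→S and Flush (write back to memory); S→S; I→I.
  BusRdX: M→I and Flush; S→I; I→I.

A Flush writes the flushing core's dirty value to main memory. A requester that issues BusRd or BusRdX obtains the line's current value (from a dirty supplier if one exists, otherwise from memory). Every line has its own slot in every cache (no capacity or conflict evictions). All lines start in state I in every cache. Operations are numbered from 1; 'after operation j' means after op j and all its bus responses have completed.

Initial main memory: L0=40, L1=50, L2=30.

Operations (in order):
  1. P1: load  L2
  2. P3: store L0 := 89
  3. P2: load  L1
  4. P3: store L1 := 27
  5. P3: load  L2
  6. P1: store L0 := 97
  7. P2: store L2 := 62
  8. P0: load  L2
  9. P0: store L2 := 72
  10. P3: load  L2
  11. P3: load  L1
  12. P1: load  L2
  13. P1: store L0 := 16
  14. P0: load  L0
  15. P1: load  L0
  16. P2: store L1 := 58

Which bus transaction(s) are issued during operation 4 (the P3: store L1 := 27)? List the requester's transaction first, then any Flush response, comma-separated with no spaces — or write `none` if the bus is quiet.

bus = BusRdX

[1] P1: load  L2 | P0:I, P1:S(30), P2:I, P3:I | bus: BusRd
[2] P3: store L0 := 89 | P0:I, P1:I, P2:I, P3:M(89) | bus: BusRdX
[3] P2: load  L1 | P0:I, P1:I, P2:S(50), P3:I | bus: BusRd
[4] P3: store L1 := 27 | P0:I, P1:I, P2:I, P3:M(27) | bus: BusRdX
[5] P3: load  L2 | P0:I, P1:S(30), P2:I, P3:S(30) | bus: BusRd
[6] P1: store L0 := 97 | P0:I, P1:M(97), P2:I, P3:I | bus: BusRdX,Flush
[7] P2: store L2 := 62 | P0:I, P1:I, P2:M(62), P3:I | bus: BusRdX
[8] P0: load  L2 | P0:S(62), P1:I, P2:S(62), P3:I | bus: BusRd,Flush
[9] P0: store L2 := 72 | P0:M(72), P1:I, P2:I, P3:I | bus: BusRdX
[10] P3: load  L2 | P0:S(72), P1:I, P2:I, P3:S(72) | bus: BusRd,Flush
[11] P3: load  L1 | P0:I, P1:I, P2:I, P3:M(27) | bus: none
[12] P1: load  L2 | P0:S(72), P1:S(72), P2:I, P3:S(72) | bus: BusRd
[13] P1: store L0 := 16 | P0:I, P1:M(16), P2:I, P3:I | bus: none
[14] P0: load  L0 | P0:S(16), P1:S(16), P2:I, P3:I | bus: BusRd,Flush
[15] P1: load  L0 | P0:S(16), P1:S(16), P2:I, P3:I | bus: none
[16] P2: store L1 := 58 | P0:I, P1:I, P2:M(58), P3:I | bus: BusRdX,Flush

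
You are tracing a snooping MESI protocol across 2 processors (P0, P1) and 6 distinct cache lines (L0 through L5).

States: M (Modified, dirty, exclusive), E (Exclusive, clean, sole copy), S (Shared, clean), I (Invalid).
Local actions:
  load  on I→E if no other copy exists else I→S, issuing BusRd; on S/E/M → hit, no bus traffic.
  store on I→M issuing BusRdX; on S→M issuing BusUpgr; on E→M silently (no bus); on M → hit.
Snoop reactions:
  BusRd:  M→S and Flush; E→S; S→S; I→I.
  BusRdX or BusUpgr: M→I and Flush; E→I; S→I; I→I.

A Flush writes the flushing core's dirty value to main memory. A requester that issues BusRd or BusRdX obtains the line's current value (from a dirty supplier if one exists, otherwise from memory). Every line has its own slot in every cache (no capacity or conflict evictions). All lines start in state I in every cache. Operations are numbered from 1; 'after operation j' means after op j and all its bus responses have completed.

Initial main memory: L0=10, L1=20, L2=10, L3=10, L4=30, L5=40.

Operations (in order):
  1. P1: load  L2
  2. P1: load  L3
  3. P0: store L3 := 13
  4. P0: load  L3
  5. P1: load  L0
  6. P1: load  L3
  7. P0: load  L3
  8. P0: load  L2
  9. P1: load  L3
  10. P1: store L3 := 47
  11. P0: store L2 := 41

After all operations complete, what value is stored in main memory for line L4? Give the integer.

memory[L4] = 30

step 1: P1: load  L2  ⟶  IE  (L2)  txn=BusRd  M[L2]=10
step 2: P1: load  L3  ⟶  IE  (L3)  txn=BusRd  M[L3]=10
step 3: P0: store L3 := 13  ⟶  MI  (L3)  txn=BusRdX  M[L3]=10
step 4: P0: load  L3  ⟶  MI  (L3)  txn=∅  M[L3]=10
step 5: P1: load  L0  ⟶  IE  (L0)  txn=BusRd  M[L0]=10
step 6: P1: load  L3  ⟶  SS  (L3)  txn=BusRd+Flush  M[L3]=13
step 7: P0: load  L3  ⟶  SS  (L3)  txn=∅  M[L3]=13
step 8: P0: load  L2  ⟶  SS  (L2)  txn=BusRd  M[L2]=10
step 9: P1: load  L3  ⟶  SS  (L3)  txn=∅  M[L3]=13
step 10: P1: store L3 := 47  ⟶  IM  (L3)  txn=BusUpgr  M[L3]=13
step 11: P0: store L2 := 41  ⟶  MI  (L2)  txn=BusUpgr  M[L2]=10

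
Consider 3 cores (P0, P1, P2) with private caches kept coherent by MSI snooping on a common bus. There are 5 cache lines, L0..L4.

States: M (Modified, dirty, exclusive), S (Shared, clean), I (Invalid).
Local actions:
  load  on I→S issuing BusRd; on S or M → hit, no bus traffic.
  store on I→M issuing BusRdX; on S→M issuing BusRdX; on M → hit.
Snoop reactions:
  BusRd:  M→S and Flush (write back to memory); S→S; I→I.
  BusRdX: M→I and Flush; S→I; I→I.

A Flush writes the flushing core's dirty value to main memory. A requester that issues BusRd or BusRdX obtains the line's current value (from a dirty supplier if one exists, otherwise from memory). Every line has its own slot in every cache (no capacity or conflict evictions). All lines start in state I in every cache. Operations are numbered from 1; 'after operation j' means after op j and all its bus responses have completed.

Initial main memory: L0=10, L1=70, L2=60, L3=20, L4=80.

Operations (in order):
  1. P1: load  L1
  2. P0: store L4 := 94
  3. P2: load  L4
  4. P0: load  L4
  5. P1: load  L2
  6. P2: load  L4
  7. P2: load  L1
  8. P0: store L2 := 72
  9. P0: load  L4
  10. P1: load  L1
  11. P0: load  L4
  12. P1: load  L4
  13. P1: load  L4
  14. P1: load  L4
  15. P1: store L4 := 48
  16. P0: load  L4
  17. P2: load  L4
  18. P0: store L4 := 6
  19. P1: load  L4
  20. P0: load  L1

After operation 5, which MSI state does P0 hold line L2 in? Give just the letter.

  op1 P1: load  L1 → I/S/I on L1; bus BusRd; mem=70
  op2 P0: store L4 := 94 → M/I/I on L4; bus BusRdX; mem=80
  op3 P2: load  L4 → S/I/S on L4; bus BusRd Flush; mem=94
  op4 P0: load  L4 → S/I/S on L4; bus (none); mem=94
  op5 P1: load  L2 → I/S/I on L2; bus BusRd; mem=60
  op6 P2: load  L4 → S/I/S on L4; bus (none); mem=94
  op7 P2: load  L1 → I/S/S on L1; bus BusRd; mem=70
  op8 P0: store L2 := 72 → M/I/I on L2; bus BusRdX; mem=60
  op9 P0: load  L4 → S/I/S on L4; bus (none); mem=94
  op10 P1: load  L1 → I/S/S on L1; bus (none); mem=70
  op11 P0: load  L4 → S/I/S on L4; bus (none); mem=94
  op12 P1: load  L4 → S/S/S on L4; bus BusRd; mem=94
  op13 P1: load  L4 → S/S/S on L4; bus (none); mem=94
  op14 P1: load  L4 → S/S/S on L4; bus (none); mem=94
  op15 P1: store L4 := 48 → I/M/I on L4; bus BusRdX; mem=94
  op16 P0: load  L4 → S/S/I on L4; bus BusRd Flush; mem=48
  op17 P2: load  L4 → S/S/S on L4; bus BusRd; mem=48
  op18 P0: store L4 := 6 → M/I/I on L4; bus BusRdX; mem=48
  op19 P1: load  L4 → S/S/I on L4; bus BusRd Flush; mem=6
  op20 P0: load  L1 → S/S/S on L1; bus BusRd; mem=70

state = I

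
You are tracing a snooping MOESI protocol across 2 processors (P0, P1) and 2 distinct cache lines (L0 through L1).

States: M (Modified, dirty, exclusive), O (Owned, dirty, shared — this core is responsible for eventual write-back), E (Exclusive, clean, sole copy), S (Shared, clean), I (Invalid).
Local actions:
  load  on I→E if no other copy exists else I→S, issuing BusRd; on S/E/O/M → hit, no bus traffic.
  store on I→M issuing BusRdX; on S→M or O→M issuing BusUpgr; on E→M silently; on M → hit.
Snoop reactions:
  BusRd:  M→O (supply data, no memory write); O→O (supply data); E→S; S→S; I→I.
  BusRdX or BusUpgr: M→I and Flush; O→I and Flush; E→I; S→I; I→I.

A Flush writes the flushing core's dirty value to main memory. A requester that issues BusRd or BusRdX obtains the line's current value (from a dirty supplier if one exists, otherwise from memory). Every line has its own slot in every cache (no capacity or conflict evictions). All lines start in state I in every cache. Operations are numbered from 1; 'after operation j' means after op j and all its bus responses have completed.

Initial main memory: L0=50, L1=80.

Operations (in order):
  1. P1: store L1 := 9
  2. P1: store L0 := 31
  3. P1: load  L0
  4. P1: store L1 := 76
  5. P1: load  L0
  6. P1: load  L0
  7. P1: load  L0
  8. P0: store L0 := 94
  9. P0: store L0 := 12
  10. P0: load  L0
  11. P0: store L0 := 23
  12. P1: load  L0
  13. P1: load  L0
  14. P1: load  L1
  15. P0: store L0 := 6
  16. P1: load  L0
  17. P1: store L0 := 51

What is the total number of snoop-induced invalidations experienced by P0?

invalidations = 1

1. P1: store L1 := 9  bus=[BusRdX]  L1: P0=I P1=M  mem[L1]=80
2. P1: store L0 := 31  bus=[BusRdX]  L0: P0=I P1=M  mem[L0]=50
3. P1: load  L0  bus=[-]  L0: P0=I P1=M  mem[L0]=50
4. P1: store L1 := 76  bus=[-]  L1: P0=I P1=M  mem[L1]=80
5. P1: load  L0  bus=[-]  L0: P0=I P1=M  mem[L0]=50
6. P1: load  L0  bus=[-]  L0: P0=I P1=M  mem[L0]=50
7. P1: load  L0  bus=[-]  L0: P0=I P1=M  mem[L0]=50
8. P0: store L0 := 94  bus=[BusRdX,Flush]  L0: P0=M P1=I  mem[L0]=31
9. P0: store L0 := 12  bus=[-]  L0: P0=M P1=I  mem[L0]=31
10. P0: load  L0  bus=[-]  L0: P0=M P1=I  mem[L0]=31
11. P0: store L0 := 23  bus=[-]  L0: P0=M P1=I  mem[L0]=31
12. P1: load  L0  bus=[BusRd]  L0: P0=O P1=S  mem[L0]=31
13. P1: load  L0  bus=[-]  L0: P0=O P1=S  mem[L0]=31
14. P1: load  L1  bus=[-]  L1: P0=I P1=M  mem[L1]=80
15. P0: store L0 := 6  bus=[BusUpgr]  L0: P0=M P1=I  mem[L0]=31
16. P1: load  L0  bus=[BusRd]  L0: P0=O P1=S  mem[L0]=31
17. P1: store L0 := 51  bus=[BusUpgr,Flush]  L0: P0=I P1=M  mem[L0]=6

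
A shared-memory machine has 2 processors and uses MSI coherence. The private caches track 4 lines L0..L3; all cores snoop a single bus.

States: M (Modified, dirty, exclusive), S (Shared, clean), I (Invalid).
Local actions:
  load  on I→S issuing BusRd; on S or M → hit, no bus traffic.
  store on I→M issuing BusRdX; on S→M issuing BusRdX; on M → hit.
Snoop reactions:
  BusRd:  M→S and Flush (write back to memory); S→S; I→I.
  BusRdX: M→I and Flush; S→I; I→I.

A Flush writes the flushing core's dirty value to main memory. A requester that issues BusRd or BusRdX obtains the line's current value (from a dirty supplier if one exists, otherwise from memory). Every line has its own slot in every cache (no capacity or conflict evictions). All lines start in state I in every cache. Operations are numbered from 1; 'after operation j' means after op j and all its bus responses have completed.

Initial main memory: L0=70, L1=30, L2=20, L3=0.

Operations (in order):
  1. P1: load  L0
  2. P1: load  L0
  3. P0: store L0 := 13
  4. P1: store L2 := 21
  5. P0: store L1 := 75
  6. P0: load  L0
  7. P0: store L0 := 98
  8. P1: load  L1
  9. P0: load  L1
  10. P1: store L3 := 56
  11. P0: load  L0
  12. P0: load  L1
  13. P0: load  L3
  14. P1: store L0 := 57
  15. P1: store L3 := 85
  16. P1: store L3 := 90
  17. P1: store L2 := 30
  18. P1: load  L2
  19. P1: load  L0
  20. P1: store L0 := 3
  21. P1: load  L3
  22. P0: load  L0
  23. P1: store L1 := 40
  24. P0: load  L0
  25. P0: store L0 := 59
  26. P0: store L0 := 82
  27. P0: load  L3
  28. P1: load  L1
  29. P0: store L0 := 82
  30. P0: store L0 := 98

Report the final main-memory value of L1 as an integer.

memory[L1] = 75

1. P1: load  L0  bus=[BusRd]  L0: P0=I P1=S  mem[L0]=70
2. P1: load  L0  bus=[-]  L0: P0=I P1=S  mem[L0]=70
3. P0: store L0 := 13  bus=[BusRdX]  L0: P0=M P1=I  mem[L0]=70
4. P1: store L2 := 21  bus=[BusRdX]  L2: P0=I P1=M  mem[L2]=20
5. P0: store L1 := 75  bus=[BusRdX]  L1: P0=M P1=I  mem[L1]=30
6. P0: load  L0  bus=[-]  L0: P0=M P1=I  mem[L0]=70
7. P0: store L0 := 98  bus=[-]  L0: P0=M P1=I  mem[L0]=70
8. P1: load  L1  bus=[BusRd,Flush]  L1: P0=S P1=S  mem[L1]=75
9. P0: load  L1  bus=[-]  L1: P0=S P1=S  mem[L1]=75
10. P1: store L3 := 56  bus=[BusRdX]  L3: P0=I P1=M  mem[L3]=0
11. P0: load  L0  bus=[-]  L0: P0=M P1=I  mem[L0]=70
12. P0: load  L1  bus=[-]  L1: P0=S P1=S  mem[L1]=75
13. P0: load  L3  bus=[BusRd,Flush]  L3: P0=S P1=S  mem[L3]=56
14. P1: store L0 := 57  bus=[BusRdX,Flush]  L0: P0=I P1=M  mem[L0]=98
15. P1: store L3 := 85  bus=[BusRdX]  L3: P0=I P1=M  mem[L3]=56
16. P1: store L3 := 90  bus=[-]  L3: P0=I P1=M  mem[L3]=56
17. P1: store L2 := 30  bus=[-]  L2: P0=I P1=M  mem[L2]=20
18. P1: load  L2  bus=[-]  L2: P0=I P1=M  mem[L2]=20
19. P1: load  L0  bus=[-]  L0: P0=I P1=M  mem[L0]=98
20. P1: store L0 := 3  bus=[-]  L0: P0=I P1=M  mem[L0]=98
21. P1: load  L3  bus=[-]  L3: P0=I P1=M  mem[L3]=56
22. P0: load  L0  bus=[BusRd,Flush]  L0: P0=S P1=S  mem[L0]=3
23. P1: store L1 := 40  bus=[BusRdX]  L1: P0=I P1=M  mem[L1]=75
24. P0: load  L0  bus=[-]  L0: P0=S P1=S  mem[L0]=3
25. P0: store L0 := 59  bus=[BusRdX]  L0: P0=M P1=I  mem[L0]=3
26. P0: store L0 := 82  bus=[-]  L0: P0=M P1=I  mem[L0]=3
27. P0: load  L3  bus=[BusRd,Flush]  L3: P0=S P1=S  mem[L3]=90
28. P1: load  L1  bus=[-]  L1: P0=I P1=M  mem[L1]=75
29. P0: store L0 := 82  bus=[-]  L0: P0=M P1=I  mem[L0]=3
30. P0: store L0 := 98  bus=[-]  L0: P0=M P1=I  mem[L0]=3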